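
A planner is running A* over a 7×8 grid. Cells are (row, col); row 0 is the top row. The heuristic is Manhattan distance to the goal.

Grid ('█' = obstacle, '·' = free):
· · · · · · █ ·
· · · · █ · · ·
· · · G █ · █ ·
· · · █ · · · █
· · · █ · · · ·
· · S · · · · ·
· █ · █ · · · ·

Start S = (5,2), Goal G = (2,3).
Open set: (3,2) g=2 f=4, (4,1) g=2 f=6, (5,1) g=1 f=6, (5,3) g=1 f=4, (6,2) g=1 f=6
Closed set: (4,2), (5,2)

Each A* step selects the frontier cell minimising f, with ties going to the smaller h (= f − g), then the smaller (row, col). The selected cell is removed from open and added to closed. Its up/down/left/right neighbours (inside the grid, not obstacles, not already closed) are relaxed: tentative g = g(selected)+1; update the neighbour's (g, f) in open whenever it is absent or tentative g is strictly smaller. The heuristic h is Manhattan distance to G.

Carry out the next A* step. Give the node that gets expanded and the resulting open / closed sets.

expanded=(3,2); open=[(2,2) g=3 f=4, (3,1) g=3 f=6, (4,1) g=2 f=6, (5,1) g=1 f=6, (5,3) g=1 f=4, (6,2) g=1 f=6]; closed=[(3,2), (4,2), (5,2)]

step 1: expand (3,2) (f=4, h=2) → closed; open now [(2,2) g=3 f=4, (3,1) g=3 f=6, (4,1) g=2 f=6, (5,1) g=1 f=6, (5,3) g=1 f=4, (6,2) g=1 f=6]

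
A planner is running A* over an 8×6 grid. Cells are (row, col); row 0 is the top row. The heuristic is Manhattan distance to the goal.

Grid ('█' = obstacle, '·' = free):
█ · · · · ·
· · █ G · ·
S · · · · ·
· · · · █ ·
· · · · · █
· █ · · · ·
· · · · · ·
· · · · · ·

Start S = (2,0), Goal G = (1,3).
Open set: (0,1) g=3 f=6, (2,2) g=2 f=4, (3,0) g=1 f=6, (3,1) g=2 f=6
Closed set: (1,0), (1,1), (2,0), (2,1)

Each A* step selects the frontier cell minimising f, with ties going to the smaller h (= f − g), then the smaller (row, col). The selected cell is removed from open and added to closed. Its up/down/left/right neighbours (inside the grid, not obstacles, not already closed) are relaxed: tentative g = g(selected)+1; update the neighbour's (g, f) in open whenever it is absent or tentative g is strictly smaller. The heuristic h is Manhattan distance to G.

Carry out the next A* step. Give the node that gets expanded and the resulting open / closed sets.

step 1: expand (2,2) (f=4, h=2) → closed; open now [(0,1) g=3 f=6, (2,3) g=3 f=4, (3,0) g=1 f=6, (3,1) g=2 f=6, (3,2) g=3 f=6]

expanded=(2,2); open=[(0,1) g=3 f=6, (2,3) g=3 f=4, (3,0) g=1 f=6, (3,1) g=2 f=6, (3,2) g=3 f=6]; closed=[(1,0), (1,1), (2,0), (2,1), (2,2)]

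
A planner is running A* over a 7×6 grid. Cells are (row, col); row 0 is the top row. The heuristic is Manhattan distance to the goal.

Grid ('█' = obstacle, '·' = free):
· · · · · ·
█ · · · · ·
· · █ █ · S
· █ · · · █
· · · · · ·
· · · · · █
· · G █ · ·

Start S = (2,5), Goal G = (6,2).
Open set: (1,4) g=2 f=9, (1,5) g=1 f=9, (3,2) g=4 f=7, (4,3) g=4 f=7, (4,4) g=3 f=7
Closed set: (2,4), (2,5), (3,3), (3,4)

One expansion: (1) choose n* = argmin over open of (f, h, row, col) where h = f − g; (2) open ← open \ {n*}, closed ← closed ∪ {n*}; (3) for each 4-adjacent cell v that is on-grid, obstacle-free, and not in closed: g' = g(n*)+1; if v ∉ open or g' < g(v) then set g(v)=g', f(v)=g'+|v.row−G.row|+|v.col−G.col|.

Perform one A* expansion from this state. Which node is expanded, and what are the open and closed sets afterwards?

expanded=(3,2); open=[(1,4) g=2 f=9, (1,5) g=1 f=9, (4,2) g=5 f=7, (4,3) g=4 f=7, (4,4) g=3 f=7]; closed=[(2,4), (2,5), (3,2), (3,3), (3,4)]

step 1: expand (3,2) (f=7, h=3) → closed; open now [(1,4) g=2 f=9, (1,5) g=1 f=9, (4,2) g=5 f=7, (4,3) g=4 f=7, (4,4) g=3 f=7]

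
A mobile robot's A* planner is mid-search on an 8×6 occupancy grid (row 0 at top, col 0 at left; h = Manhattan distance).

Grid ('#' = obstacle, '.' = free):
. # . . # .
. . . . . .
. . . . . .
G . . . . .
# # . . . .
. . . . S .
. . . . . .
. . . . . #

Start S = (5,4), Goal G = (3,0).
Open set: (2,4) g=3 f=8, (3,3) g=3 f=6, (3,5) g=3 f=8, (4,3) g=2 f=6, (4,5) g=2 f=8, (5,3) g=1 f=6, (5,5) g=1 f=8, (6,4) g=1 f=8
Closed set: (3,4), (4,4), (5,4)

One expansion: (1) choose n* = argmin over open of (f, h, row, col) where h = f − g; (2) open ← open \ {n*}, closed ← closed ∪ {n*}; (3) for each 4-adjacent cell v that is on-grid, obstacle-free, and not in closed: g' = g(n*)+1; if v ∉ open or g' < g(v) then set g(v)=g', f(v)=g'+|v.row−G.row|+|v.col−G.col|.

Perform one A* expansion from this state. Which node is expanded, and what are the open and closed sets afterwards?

expanded=(3,3); open=[(2,3) g=4 f=8, (2,4) g=3 f=8, (3,2) g=4 f=6, (3,5) g=3 f=8, (4,3) g=2 f=6, (4,5) g=2 f=8, (5,3) g=1 f=6, (5,5) g=1 f=8, (6,4) g=1 f=8]; closed=[(3,3), (3,4), (4,4), (5,4)]

step 1: expand (3,3) (f=6, h=3) → closed; open now [(2,3) g=4 f=8, (2,4) g=3 f=8, (3,2) g=4 f=6, (3,5) g=3 f=8, (4,3) g=2 f=6, (4,5) g=2 f=8, (5,3) g=1 f=6, (5,5) g=1 f=8, (6,4) g=1 f=8]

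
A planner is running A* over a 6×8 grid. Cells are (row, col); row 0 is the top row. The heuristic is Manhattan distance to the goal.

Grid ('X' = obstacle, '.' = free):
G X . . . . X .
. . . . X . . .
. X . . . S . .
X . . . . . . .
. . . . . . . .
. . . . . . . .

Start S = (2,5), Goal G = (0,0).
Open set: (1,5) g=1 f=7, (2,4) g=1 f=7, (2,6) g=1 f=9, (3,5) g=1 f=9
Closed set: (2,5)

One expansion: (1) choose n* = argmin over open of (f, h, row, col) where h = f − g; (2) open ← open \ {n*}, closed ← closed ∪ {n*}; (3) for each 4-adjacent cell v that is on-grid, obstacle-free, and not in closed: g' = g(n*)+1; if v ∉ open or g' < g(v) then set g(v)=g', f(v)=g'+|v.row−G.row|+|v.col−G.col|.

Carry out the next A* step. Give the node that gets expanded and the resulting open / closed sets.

expanded=(1,5); open=[(0,5) g=2 f=7, (1,6) g=2 f=9, (2,4) g=1 f=7, (2,6) g=1 f=9, (3,5) g=1 f=9]; closed=[(1,5), (2,5)]

step 1: expand (1,5) (f=7, h=6) → closed; open now [(0,5) g=2 f=7, (1,6) g=2 f=9, (2,4) g=1 f=7, (2,6) g=1 f=9, (3,5) g=1 f=9]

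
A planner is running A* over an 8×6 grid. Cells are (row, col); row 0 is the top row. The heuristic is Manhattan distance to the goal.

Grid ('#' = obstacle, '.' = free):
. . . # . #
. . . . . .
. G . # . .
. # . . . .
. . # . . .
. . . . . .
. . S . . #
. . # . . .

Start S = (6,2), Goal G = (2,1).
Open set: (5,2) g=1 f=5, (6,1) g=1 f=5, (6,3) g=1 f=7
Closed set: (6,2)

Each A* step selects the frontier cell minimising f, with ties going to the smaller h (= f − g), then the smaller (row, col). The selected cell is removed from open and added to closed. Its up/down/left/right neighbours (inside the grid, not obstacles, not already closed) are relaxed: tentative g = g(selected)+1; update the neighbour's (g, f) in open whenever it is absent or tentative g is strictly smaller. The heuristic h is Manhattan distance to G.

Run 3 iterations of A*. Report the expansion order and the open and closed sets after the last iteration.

order=[(5,2) → (5,1) → (4,1)]; open=[(4,0) g=4 f=7, (5,0) g=3 f=7, (5,3) g=2 f=7, (6,1) g=1 f=5, (6,3) g=1 f=7]; closed=[(4,1), (5,1), (5,2), (6,2)]

step 1: expand (5,2) (f=5, h=4) → closed; open now [(5,1) g=2 f=5, (5,3) g=2 f=7, (6,1) g=1 f=5, (6,3) g=1 f=7]
step 2: expand (5,1) (f=5, h=3) → closed; open now [(4,1) g=3 f=5, (5,0) g=3 f=7, (5,3) g=2 f=7, (6,1) g=1 f=5, (6,3) g=1 f=7]
step 3: expand (4,1) (f=5, h=2) → closed; open now [(4,0) g=4 f=7, (5,0) g=3 f=7, (5,3) g=2 f=7, (6,1) g=1 f=5, (6,3) g=1 f=7]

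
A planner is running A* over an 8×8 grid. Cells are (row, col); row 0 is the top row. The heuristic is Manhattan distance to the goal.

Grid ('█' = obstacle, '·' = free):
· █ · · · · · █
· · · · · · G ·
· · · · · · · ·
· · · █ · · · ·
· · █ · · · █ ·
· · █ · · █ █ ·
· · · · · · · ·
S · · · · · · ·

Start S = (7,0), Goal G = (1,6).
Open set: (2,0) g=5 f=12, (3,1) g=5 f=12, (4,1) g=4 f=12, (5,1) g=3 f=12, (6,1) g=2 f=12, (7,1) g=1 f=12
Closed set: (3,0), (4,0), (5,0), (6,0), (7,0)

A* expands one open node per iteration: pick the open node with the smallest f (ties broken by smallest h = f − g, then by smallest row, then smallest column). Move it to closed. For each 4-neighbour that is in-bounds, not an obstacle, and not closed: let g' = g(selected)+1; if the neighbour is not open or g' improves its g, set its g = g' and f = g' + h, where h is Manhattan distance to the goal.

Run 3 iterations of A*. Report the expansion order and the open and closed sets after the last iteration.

step 1: expand (2,0) (f=12, h=7) → closed; open now [(1,0) g=6 f=12, (2,1) g=6 f=12, (3,1) g=5 f=12, (4,1) g=4 f=12, (5,1) g=3 f=12, (6,1) g=2 f=12, (7,1) g=1 f=12]
step 2: expand (1,0) (f=12, h=6) → closed; open now [(0,0) g=7 f=14, (1,1) g=7 f=12, (2,1) g=6 f=12, (3,1) g=5 f=12, (4,1) g=4 f=12, (5,1) g=3 f=12, (6,1) g=2 f=12, (7,1) g=1 f=12]
step 3: expand (1,1) (f=12, h=5) → closed; open now [(0,0) g=7 f=14, (1,2) g=8 f=12, (2,1) g=6 f=12, (3,1) g=5 f=12, (4,1) g=4 f=12, (5,1) g=3 f=12, (6,1) g=2 f=12, (7,1) g=1 f=12]

order=[(2,0) → (1,0) → (1,1)]; open=[(0,0) g=7 f=14, (1,2) g=8 f=12, (2,1) g=6 f=12, (3,1) g=5 f=12, (4,1) g=4 f=12, (5,1) g=3 f=12, (6,1) g=2 f=12, (7,1) g=1 f=12]; closed=[(1,0), (1,1), (2,0), (3,0), (4,0), (5,0), (6,0), (7,0)]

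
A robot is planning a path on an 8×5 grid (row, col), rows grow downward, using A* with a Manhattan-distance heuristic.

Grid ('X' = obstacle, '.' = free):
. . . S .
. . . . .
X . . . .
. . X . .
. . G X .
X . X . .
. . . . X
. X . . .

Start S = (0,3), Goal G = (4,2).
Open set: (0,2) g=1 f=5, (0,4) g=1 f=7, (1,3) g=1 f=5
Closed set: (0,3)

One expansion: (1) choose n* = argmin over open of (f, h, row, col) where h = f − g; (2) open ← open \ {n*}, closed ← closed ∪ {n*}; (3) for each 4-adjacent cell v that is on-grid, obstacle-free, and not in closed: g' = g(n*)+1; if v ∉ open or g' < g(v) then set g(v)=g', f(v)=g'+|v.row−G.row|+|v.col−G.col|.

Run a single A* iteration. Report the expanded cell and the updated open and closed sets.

expanded=(0,2); open=[(0,1) g=2 f=7, (0,4) g=1 f=7, (1,2) g=2 f=5, (1,3) g=1 f=5]; closed=[(0,2), (0,3)]

step 1: expand (0,2) (f=5, h=4) → closed; open now [(0,1) g=2 f=7, (0,4) g=1 f=7, (1,2) g=2 f=5, (1,3) g=1 f=5]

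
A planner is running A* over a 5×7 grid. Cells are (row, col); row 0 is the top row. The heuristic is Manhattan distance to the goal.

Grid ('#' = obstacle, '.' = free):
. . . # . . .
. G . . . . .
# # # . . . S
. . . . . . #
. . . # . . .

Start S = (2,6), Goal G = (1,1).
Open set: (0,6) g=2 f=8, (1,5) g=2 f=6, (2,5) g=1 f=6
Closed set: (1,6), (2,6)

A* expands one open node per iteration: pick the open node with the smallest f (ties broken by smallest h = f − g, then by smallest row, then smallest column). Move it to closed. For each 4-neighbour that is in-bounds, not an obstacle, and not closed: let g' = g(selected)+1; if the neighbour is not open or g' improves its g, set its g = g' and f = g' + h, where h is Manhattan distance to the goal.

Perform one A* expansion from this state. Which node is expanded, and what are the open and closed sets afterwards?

expanded=(1,5); open=[(0,5) g=3 f=8, (0,6) g=2 f=8, (1,4) g=3 f=6, (2,5) g=1 f=6]; closed=[(1,5), (1,6), (2,6)]

step 1: expand (1,5) (f=6, h=4) → closed; open now [(0,5) g=3 f=8, (0,6) g=2 f=8, (1,4) g=3 f=6, (2,5) g=1 f=6]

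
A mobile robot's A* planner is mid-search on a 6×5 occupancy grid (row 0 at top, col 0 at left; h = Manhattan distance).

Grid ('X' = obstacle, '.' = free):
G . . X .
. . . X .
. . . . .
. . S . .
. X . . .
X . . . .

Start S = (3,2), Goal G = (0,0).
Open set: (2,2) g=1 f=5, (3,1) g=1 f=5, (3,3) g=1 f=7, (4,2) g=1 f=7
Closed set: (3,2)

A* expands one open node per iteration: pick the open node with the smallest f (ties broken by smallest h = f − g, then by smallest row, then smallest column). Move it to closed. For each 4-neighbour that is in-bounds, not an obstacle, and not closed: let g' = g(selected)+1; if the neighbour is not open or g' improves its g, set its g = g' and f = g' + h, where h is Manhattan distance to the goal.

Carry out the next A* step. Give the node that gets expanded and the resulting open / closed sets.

expanded=(2,2); open=[(1,2) g=2 f=5, (2,1) g=2 f=5, (2,3) g=2 f=7, (3,1) g=1 f=5, (3,3) g=1 f=7, (4,2) g=1 f=7]; closed=[(2,2), (3,2)]

step 1: expand (2,2) (f=5, h=4) → closed; open now [(1,2) g=2 f=5, (2,1) g=2 f=5, (2,3) g=2 f=7, (3,1) g=1 f=5, (3,3) g=1 f=7, (4,2) g=1 f=7]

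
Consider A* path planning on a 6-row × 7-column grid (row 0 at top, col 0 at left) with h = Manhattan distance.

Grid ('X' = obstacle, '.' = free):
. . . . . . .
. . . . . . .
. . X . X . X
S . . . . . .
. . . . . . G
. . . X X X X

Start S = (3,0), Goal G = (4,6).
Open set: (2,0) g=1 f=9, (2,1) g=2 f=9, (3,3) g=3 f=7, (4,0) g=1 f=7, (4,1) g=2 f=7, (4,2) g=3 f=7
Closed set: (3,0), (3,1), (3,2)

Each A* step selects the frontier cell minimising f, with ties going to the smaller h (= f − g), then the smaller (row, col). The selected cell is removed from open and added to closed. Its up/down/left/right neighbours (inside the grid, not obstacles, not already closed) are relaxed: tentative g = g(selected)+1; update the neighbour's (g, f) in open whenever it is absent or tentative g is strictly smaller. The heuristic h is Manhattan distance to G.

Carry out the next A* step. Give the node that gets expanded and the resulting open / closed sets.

expanded=(3,3); open=[(2,0) g=1 f=9, (2,1) g=2 f=9, (2,3) g=4 f=9, (3,4) g=4 f=7, (4,0) g=1 f=7, (4,1) g=2 f=7, (4,2) g=3 f=7, (4,3) g=4 f=7]; closed=[(3,0), (3,1), (3,2), (3,3)]

step 1: expand (3,3) (f=7, h=4) → closed; open now [(2,0) g=1 f=9, (2,1) g=2 f=9, (2,3) g=4 f=9, (3,4) g=4 f=7, (4,0) g=1 f=7, (4,1) g=2 f=7, (4,2) g=3 f=7, (4,3) g=4 f=7]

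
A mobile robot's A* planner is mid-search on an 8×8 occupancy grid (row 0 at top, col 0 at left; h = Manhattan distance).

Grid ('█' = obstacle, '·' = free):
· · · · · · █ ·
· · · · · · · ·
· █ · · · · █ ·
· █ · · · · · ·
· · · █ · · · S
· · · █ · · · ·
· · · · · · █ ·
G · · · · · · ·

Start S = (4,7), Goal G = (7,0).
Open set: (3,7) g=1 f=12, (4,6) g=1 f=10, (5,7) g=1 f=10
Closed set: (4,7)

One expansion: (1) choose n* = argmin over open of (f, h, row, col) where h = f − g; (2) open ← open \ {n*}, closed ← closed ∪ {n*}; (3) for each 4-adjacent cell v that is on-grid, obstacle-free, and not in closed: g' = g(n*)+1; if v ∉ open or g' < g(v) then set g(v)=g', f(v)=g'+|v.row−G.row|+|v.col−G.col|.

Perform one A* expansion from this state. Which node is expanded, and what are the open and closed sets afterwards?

expanded=(4,6); open=[(3,6) g=2 f=12, (3,7) g=1 f=12, (4,5) g=2 f=10, (5,6) g=2 f=10, (5,7) g=1 f=10]; closed=[(4,6), (4,7)]

step 1: expand (4,6) (f=10, h=9) → closed; open now [(3,6) g=2 f=12, (3,7) g=1 f=12, (4,5) g=2 f=10, (5,6) g=2 f=10, (5,7) g=1 f=10]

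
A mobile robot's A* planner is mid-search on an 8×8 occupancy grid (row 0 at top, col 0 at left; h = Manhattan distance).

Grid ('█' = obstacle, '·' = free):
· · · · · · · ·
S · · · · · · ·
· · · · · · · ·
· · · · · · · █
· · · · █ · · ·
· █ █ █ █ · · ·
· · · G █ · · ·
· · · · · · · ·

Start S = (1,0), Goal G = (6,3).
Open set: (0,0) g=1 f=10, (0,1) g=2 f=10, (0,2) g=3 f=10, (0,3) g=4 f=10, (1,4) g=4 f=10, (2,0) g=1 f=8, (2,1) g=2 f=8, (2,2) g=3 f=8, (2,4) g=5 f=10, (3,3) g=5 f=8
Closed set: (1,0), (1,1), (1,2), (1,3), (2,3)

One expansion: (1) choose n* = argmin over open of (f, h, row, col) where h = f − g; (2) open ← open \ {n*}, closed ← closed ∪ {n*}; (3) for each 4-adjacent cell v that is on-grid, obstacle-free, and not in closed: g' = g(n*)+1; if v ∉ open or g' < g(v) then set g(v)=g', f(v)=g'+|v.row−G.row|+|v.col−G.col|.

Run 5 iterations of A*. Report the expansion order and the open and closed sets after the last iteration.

order=[(3,3) → (4,3) → (2,2) → (3,2) → (4,2)]; open=[(0,0) g=1 f=10, (0,1) g=2 f=10, (0,2) g=3 f=10, (0,3) g=4 f=10, (1,4) g=4 f=10, (2,0) g=1 f=8, (2,1) g=2 f=8, (2,4) g=5 f=10, (3,1) g=5 f=10, (3,4) g=6 f=10, (4,1) g=6 f=10]; closed=[(1,0), (1,1), (1,2), (1,3), (2,2), (2,3), (3,2), (3,3), (4,2), (4,3)]

step 1: expand (3,3) (f=8, h=3) → closed; open now [(0,0) g=1 f=10, (0,1) g=2 f=10, (0,2) g=3 f=10, (0,3) g=4 f=10, (1,4) g=4 f=10, (2,0) g=1 f=8, (2,1) g=2 f=8, (2,2) g=3 f=8, (2,4) g=5 f=10, (3,2) g=6 f=10, (3,4) g=6 f=10, (4,3) g=6 f=8]
step 2: expand (4,3) (f=8, h=2) → closed; open now [(0,0) g=1 f=10, (0,1) g=2 f=10, (0,2) g=3 f=10, (0,3) g=4 f=10, (1,4) g=4 f=10, (2,0) g=1 f=8, (2,1) g=2 f=8, (2,2) g=3 f=8, (2,4) g=5 f=10, (3,2) g=6 f=10, (3,4) g=6 f=10, (4,2) g=7 f=10]
step 3: expand (2,2) (f=8, h=5) → closed; open now [(0,0) g=1 f=10, (0,1) g=2 f=10, (0,2) g=3 f=10, (0,3) g=4 f=10, (1,4) g=4 f=10, (2,0) g=1 f=8, (2,1) g=2 f=8, (2,4) g=5 f=10, (3,2) g=4 f=8, (3,4) g=6 f=10, (4,2) g=7 f=10]
step 4: expand (3,2) (f=8, h=4) → closed; open now [(0,0) g=1 f=10, (0,1) g=2 f=10, (0,2) g=3 f=10, (0,3) g=4 f=10, (1,4) g=4 f=10, (2,0) g=1 f=8, (2,1) g=2 f=8, (2,4) g=5 f=10, (3,1) g=5 f=10, (3,4) g=6 f=10, (4,2) g=5 f=8]
step 5: expand (4,2) (f=8, h=3) → closed; open now [(0,0) g=1 f=10, (0,1) g=2 f=10, (0,2) g=3 f=10, (0,3) g=4 f=10, (1,4) g=4 f=10, (2,0) g=1 f=8, (2,1) g=2 f=8, (2,4) g=5 f=10, (3,1) g=5 f=10, (3,4) g=6 f=10, (4,1) g=6 f=10]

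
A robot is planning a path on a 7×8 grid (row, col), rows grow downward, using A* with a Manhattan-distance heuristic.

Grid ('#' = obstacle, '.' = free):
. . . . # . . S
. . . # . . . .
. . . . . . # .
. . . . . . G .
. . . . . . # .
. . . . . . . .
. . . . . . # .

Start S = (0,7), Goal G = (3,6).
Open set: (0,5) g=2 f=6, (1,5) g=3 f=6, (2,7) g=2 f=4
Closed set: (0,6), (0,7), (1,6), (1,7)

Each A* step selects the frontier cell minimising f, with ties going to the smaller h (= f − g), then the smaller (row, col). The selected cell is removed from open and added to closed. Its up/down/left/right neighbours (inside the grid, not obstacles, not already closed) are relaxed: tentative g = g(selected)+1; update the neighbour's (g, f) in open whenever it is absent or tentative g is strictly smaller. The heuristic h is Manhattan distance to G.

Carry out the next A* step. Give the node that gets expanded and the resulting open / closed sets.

step 1: expand (2,7) (f=4, h=2) → closed; open now [(0,5) g=2 f=6, (1,5) g=3 f=6, (3,7) g=3 f=4]

expanded=(2,7); open=[(0,5) g=2 f=6, (1,5) g=3 f=6, (3,7) g=3 f=4]; closed=[(0,6), (0,7), (1,6), (1,7), (2,7)]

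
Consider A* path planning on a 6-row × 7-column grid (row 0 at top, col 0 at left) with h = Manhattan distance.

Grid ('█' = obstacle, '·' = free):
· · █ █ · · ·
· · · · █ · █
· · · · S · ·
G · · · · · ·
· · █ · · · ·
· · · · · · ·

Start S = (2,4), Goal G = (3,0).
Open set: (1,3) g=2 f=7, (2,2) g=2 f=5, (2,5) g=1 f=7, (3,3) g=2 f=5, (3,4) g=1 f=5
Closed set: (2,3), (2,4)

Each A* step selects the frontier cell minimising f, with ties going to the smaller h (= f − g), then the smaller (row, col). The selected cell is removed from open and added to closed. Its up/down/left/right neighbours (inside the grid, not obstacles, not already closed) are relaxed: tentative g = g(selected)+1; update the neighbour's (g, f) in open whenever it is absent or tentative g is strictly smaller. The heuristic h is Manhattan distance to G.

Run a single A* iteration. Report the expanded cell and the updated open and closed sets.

expanded=(2,2); open=[(1,2) g=3 f=7, (1,3) g=2 f=7, (2,1) g=3 f=5, (2,5) g=1 f=7, (3,2) g=3 f=5, (3,3) g=2 f=5, (3,4) g=1 f=5]; closed=[(2,2), (2,3), (2,4)]

step 1: expand (2,2) (f=5, h=3) → closed; open now [(1,2) g=3 f=7, (1,3) g=2 f=7, (2,1) g=3 f=5, (2,5) g=1 f=7, (3,2) g=3 f=5, (3,3) g=2 f=5, (3,4) g=1 f=5]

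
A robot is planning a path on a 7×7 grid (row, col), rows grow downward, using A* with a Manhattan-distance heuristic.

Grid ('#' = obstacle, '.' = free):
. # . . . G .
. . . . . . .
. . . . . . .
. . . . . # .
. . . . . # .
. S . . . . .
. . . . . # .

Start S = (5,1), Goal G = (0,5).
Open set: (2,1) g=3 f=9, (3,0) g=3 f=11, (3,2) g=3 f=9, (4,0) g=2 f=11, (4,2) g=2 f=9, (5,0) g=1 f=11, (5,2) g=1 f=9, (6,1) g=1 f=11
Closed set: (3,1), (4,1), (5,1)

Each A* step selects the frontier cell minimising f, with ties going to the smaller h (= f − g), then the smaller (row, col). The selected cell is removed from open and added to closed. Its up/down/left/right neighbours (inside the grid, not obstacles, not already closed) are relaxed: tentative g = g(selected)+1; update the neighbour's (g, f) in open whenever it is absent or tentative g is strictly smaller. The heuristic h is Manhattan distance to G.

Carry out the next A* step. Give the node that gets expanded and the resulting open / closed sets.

expanded=(2,1); open=[(1,1) g=4 f=9, (2,0) g=4 f=11, (2,2) g=4 f=9, (3,0) g=3 f=11, (3,2) g=3 f=9, (4,0) g=2 f=11, (4,2) g=2 f=9, (5,0) g=1 f=11, (5,2) g=1 f=9, (6,1) g=1 f=11]; closed=[(2,1), (3,1), (4,1), (5,1)]

step 1: expand (2,1) (f=9, h=6) → closed; open now [(1,1) g=4 f=9, (2,0) g=4 f=11, (2,2) g=4 f=9, (3,0) g=3 f=11, (3,2) g=3 f=9, (4,0) g=2 f=11, (4,2) g=2 f=9, (5,0) g=1 f=11, (5,2) g=1 f=9, (6,1) g=1 f=11]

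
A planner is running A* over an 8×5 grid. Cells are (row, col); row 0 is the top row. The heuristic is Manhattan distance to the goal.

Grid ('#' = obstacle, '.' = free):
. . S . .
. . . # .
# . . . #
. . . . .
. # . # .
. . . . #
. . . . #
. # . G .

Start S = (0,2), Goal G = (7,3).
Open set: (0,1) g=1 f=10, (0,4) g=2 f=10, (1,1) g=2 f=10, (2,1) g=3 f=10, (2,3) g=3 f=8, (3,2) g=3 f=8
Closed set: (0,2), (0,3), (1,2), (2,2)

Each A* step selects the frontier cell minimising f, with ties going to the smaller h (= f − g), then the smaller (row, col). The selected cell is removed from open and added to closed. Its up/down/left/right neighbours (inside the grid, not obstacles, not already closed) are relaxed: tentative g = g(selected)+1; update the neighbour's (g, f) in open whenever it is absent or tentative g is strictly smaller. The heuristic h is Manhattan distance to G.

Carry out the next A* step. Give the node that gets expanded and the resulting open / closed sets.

step 1: expand (2,3) (f=8, h=5) → closed; open now [(0,1) g=1 f=10, (0,4) g=2 f=10, (1,1) g=2 f=10, (2,1) g=3 f=10, (3,2) g=3 f=8, (3,3) g=4 f=8]

expanded=(2,3); open=[(0,1) g=1 f=10, (0,4) g=2 f=10, (1,1) g=2 f=10, (2,1) g=3 f=10, (3,2) g=3 f=8, (3,3) g=4 f=8]; closed=[(0,2), (0,3), (1,2), (2,2), (2,3)]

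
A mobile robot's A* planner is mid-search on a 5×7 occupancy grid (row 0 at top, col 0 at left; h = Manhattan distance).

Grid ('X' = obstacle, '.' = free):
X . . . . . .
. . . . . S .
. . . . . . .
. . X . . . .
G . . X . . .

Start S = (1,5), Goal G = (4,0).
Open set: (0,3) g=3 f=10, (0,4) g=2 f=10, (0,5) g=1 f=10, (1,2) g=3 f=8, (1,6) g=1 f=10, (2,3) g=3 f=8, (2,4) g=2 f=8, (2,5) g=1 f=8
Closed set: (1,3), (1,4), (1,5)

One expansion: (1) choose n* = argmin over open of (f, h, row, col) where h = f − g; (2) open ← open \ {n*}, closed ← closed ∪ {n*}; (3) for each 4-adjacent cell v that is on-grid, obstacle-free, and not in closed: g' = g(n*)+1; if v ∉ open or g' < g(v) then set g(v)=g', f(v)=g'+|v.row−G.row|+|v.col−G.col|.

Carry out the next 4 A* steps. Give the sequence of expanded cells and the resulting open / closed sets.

order=[(1,2) → (1,1) → (1,0) → (2,0)]; open=[(0,1) g=5 f=10, (0,2) g=4 f=10, (0,3) g=3 f=10, (0,4) g=2 f=10, (0,5) g=1 f=10, (1,6) g=1 f=10, (2,1) g=5 f=8, (2,2) g=4 f=8, (2,3) g=3 f=8, (2,4) g=2 f=8, (2,5) g=1 f=8, (3,0) g=7 f=8]; closed=[(1,0), (1,1), (1,2), (1,3), (1,4), (1,5), (2,0)]

step 1: expand (1,2) (f=8, h=5) → closed; open now [(0,2) g=4 f=10, (0,3) g=3 f=10, (0,4) g=2 f=10, (0,5) g=1 f=10, (1,1) g=4 f=8, (1,6) g=1 f=10, (2,2) g=4 f=8, (2,3) g=3 f=8, (2,4) g=2 f=8, (2,5) g=1 f=8]
step 2: expand (1,1) (f=8, h=4) → closed; open now [(0,1) g=5 f=10, (0,2) g=4 f=10, (0,3) g=3 f=10, (0,4) g=2 f=10, (0,5) g=1 f=10, (1,0) g=5 f=8, (1,6) g=1 f=10, (2,1) g=5 f=8, (2,2) g=4 f=8, (2,3) g=3 f=8, (2,4) g=2 f=8, (2,5) g=1 f=8]
step 3: expand (1,0) (f=8, h=3) → closed; open now [(0,1) g=5 f=10, (0,2) g=4 f=10, (0,3) g=3 f=10, (0,4) g=2 f=10, (0,5) g=1 f=10, (1,6) g=1 f=10, (2,0) g=6 f=8, (2,1) g=5 f=8, (2,2) g=4 f=8, (2,3) g=3 f=8, (2,4) g=2 f=8, (2,5) g=1 f=8]
step 4: expand (2,0) (f=8, h=2) → closed; open now [(0,1) g=5 f=10, (0,2) g=4 f=10, (0,3) g=3 f=10, (0,4) g=2 f=10, (0,5) g=1 f=10, (1,6) g=1 f=10, (2,1) g=5 f=8, (2,2) g=4 f=8, (2,3) g=3 f=8, (2,4) g=2 f=8, (2,5) g=1 f=8, (3,0) g=7 f=8]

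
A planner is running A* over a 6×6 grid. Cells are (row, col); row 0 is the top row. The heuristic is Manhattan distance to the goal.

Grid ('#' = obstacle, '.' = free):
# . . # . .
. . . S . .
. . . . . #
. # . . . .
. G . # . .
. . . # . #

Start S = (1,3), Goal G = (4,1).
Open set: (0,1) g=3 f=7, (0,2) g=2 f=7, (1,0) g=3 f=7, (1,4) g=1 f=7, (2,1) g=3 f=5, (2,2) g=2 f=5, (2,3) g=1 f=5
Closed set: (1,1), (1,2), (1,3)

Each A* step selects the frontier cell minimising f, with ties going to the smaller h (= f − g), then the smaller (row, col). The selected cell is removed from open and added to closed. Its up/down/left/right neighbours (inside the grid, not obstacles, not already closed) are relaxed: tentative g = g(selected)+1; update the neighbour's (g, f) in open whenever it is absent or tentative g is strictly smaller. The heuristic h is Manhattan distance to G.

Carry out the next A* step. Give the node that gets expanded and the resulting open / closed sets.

step 1: expand (2,1) (f=5, h=2) → closed; open now [(0,1) g=3 f=7, (0,2) g=2 f=7, (1,0) g=3 f=7, (1,4) g=1 f=7, (2,0) g=4 f=7, (2,2) g=2 f=5, (2,3) g=1 f=5]

expanded=(2,1); open=[(0,1) g=3 f=7, (0,2) g=2 f=7, (1,0) g=3 f=7, (1,4) g=1 f=7, (2,0) g=4 f=7, (2,2) g=2 f=5, (2,3) g=1 f=5]; closed=[(1,1), (1,2), (1,3), (2,1)]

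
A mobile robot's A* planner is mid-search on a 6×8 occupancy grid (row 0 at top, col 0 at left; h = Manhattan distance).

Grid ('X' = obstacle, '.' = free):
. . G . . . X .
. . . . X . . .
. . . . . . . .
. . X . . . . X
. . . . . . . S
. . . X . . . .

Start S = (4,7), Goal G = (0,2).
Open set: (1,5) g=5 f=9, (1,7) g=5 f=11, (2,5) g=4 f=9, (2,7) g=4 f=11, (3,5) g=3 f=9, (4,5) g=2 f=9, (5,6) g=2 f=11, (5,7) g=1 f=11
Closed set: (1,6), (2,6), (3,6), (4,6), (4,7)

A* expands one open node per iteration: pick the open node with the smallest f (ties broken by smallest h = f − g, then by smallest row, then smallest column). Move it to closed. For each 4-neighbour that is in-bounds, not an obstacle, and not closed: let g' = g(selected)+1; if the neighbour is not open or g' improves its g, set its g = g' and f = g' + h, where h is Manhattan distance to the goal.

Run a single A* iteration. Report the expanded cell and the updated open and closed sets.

expanded=(1,5); open=[(0,5) g=6 f=9, (1,7) g=5 f=11, (2,5) g=4 f=9, (2,7) g=4 f=11, (3,5) g=3 f=9, (4,5) g=2 f=9, (5,6) g=2 f=11, (5,7) g=1 f=11]; closed=[(1,5), (1,6), (2,6), (3,6), (4,6), (4,7)]

step 1: expand (1,5) (f=9, h=4) → closed; open now [(0,5) g=6 f=9, (1,7) g=5 f=11, (2,5) g=4 f=9, (2,7) g=4 f=11, (3,5) g=3 f=9, (4,5) g=2 f=9, (5,6) g=2 f=11, (5,7) g=1 f=11]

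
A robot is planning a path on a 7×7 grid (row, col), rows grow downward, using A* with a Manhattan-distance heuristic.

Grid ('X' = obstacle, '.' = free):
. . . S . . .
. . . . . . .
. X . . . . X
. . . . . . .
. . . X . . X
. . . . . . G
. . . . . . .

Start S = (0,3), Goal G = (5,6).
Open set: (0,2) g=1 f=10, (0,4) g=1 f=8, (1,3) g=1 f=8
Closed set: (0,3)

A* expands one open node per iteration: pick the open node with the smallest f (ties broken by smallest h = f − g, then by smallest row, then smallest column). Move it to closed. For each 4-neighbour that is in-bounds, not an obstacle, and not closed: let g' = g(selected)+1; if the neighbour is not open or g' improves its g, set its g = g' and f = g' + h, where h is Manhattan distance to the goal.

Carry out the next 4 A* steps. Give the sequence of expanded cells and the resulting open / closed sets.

order=[(0,4) → (0,5) → (0,6) → (1,6)]; open=[(0,2) g=1 f=10, (1,3) g=1 f=8, (1,4) g=2 f=8, (1,5) g=3 f=8]; closed=[(0,3), (0,4), (0,5), (0,6), (1,6)]

step 1: expand (0,4) (f=8, h=7) → closed; open now [(0,2) g=1 f=10, (0,5) g=2 f=8, (1,3) g=1 f=8, (1,4) g=2 f=8]
step 2: expand (0,5) (f=8, h=6) → closed; open now [(0,2) g=1 f=10, (0,6) g=3 f=8, (1,3) g=1 f=8, (1,4) g=2 f=8, (1,5) g=3 f=8]
step 3: expand (0,6) (f=8, h=5) → closed; open now [(0,2) g=1 f=10, (1,3) g=1 f=8, (1,4) g=2 f=8, (1,5) g=3 f=8, (1,6) g=4 f=8]
step 4: expand (1,6) (f=8, h=4) → closed; open now [(0,2) g=1 f=10, (1,3) g=1 f=8, (1,4) g=2 f=8, (1,5) g=3 f=8]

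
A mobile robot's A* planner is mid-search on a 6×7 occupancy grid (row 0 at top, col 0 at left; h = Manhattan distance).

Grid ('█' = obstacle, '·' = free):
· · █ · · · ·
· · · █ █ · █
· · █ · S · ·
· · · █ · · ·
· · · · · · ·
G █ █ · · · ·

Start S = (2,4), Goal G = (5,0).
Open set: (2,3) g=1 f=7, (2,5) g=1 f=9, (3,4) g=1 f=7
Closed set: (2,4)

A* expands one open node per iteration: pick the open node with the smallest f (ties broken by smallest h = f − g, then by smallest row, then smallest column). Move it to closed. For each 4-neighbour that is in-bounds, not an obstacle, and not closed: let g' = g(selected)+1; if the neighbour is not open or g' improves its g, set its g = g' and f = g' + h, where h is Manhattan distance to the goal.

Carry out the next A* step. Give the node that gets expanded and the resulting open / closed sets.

step 1: expand (2,3) (f=7, h=6) → closed; open now [(2,5) g=1 f=9, (3,4) g=1 f=7]

expanded=(2,3); open=[(2,5) g=1 f=9, (3,4) g=1 f=7]; closed=[(2,3), (2,4)]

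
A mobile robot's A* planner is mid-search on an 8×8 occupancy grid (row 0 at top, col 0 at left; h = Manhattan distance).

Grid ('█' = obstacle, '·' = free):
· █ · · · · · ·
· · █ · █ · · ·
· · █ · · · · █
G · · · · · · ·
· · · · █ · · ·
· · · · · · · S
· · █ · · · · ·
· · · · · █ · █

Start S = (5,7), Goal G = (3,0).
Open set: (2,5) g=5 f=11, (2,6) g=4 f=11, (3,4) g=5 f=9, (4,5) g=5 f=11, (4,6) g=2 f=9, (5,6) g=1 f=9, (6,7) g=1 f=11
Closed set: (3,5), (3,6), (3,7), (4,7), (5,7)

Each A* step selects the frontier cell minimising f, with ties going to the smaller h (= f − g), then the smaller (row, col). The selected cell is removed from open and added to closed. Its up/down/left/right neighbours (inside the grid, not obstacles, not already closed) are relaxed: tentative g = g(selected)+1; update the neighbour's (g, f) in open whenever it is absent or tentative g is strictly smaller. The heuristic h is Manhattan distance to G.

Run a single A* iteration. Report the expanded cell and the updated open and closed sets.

step 1: expand (3,4) (f=9, h=4) → closed; open now [(2,4) g=6 f=11, (2,5) g=5 f=11, (2,6) g=4 f=11, (3,3) g=6 f=9, (4,5) g=5 f=11, (4,6) g=2 f=9, (5,6) g=1 f=9, (6,7) g=1 f=11]

expanded=(3,4); open=[(2,4) g=6 f=11, (2,5) g=5 f=11, (2,6) g=4 f=11, (3,3) g=6 f=9, (4,5) g=5 f=11, (4,6) g=2 f=9, (5,6) g=1 f=9, (6,7) g=1 f=11]; closed=[(3,4), (3,5), (3,6), (3,7), (4,7), (5,7)]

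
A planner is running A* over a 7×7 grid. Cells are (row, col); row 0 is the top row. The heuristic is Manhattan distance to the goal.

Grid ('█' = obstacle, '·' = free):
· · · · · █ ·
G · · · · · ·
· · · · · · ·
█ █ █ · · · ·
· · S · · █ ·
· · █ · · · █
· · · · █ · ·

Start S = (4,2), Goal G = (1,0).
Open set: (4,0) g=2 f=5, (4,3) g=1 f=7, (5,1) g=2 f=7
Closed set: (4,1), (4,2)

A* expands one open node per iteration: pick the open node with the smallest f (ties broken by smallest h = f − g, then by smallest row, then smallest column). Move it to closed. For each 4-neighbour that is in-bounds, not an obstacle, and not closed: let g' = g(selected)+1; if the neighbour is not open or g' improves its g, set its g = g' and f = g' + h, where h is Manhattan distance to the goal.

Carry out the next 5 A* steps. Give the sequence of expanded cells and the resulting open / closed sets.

step 1: expand (4,0) (f=5, h=3) → closed; open now [(4,3) g=1 f=7, (5,0) g=3 f=7, (5,1) g=2 f=7]
step 2: expand (5,0) (f=7, h=4) → closed; open now [(4,3) g=1 f=7, (5,1) g=2 f=7, (6,0) g=4 f=9]
step 3: expand (5,1) (f=7, h=5) → closed; open now [(4,3) g=1 f=7, (6,0) g=4 f=9, (6,1) g=3 f=9]
step 4: expand (4,3) (f=7, h=6) → closed; open now [(3,3) g=2 f=7, (4,4) g=2 f=9, (5,3) g=2 f=9, (6,0) g=4 f=9, (6,1) g=3 f=9]
step 5: expand (3,3) (f=7, h=5) → closed; open now [(2,3) g=3 f=7, (3,4) g=3 f=9, (4,4) g=2 f=9, (5,3) g=2 f=9, (6,0) g=4 f=9, (6,1) g=3 f=9]

order=[(4,0) → (5,0) → (5,1) → (4,3) → (3,3)]; open=[(2,3) g=3 f=7, (3,4) g=3 f=9, (4,4) g=2 f=9, (5,3) g=2 f=9, (6,0) g=4 f=9, (6,1) g=3 f=9]; closed=[(3,3), (4,0), (4,1), (4,2), (4,3), (5,0), (5,1)]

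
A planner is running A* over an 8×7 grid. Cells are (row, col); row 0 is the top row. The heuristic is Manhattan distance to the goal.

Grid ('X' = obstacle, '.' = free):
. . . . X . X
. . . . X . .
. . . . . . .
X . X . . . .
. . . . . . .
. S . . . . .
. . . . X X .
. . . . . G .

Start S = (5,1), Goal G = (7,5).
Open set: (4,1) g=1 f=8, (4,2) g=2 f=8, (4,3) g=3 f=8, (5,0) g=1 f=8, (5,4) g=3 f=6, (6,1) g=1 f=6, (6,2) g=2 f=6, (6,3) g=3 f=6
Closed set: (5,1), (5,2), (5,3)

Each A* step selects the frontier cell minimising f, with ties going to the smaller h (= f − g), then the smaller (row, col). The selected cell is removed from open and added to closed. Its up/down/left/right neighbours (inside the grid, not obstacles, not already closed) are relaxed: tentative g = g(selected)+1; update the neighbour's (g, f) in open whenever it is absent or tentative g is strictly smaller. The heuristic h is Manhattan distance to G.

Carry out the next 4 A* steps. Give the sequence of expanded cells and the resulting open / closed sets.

order=[(5,4) → (5,5) → (6,3) → (7,3)]; open=[(4,1) g=1 f=8, (4,2) g=2 f=8, (4,3) g=3 f=8, (4,4) g=4 f=8, (4,5) g=5 f=8, (5,0) g=1 f=8, (5,6) g=5 f=8, (6,1) g=1 f=6, (6,2) g=2 f=6, (7,2) g=5 f=8, (7,4) g=5 f=6]; closed=[(5,1), (5,2), (5,3), (5,4), (5,5), (6,3), (7,3)]

step 1: expand (5,4) (f=6, h=3) → closed; open now [(4,1) g=1 f=8, (4,2) g=2 f=8, (4,3) g=3 f=8, (4,4) g=4 f=8, (5,0) g=1 f=8, (5,5) g=4 f=6, (6,1) g=1 f=6, (6,2) g=2 f=6, (6,3) g=3 f=6]
step 2: expand (5,5) (f=6, h=2) → closed; open now [(4,1) g=1 f=8, (4,2) g=2 f=8, (4,3) g=3 f=8, (4,4) g=4 f=8, (4,5) g=5 f=8, (5,0) g=1 f=8, (5,6) g=5 f=8, (6,1) g=1 f=6, (6,2) g=2 f=6, (6,3) g=3 f=6]
step 3: expand (6,3) (f=6, h=3) → closed; open now [(4,1) g=1 f=8, (4,2) g=2 f=8, (4,3) g=3 f=8, (4,4) g=4 f=8, (4,5) g=5 f=8, (5,0) g=1 f=8, (5,6) g=5 f=8, (6,1) g=1 f=6, (6,2) g=2 f=6, (7,3) g=4 f=6]
step 4: expand (7,3) (f=6, h=2) → closed; open now [(4,1) g=1 f=8, (4,2) g=2 f=8, (4,3) g=3 f=8, (4,4) g=4 f=8, (4,5) g=5 f=8, (5,0) g=1 f=8, (5,6) g=5 f=8, (6,1) g=1 f=6, (6,2) g=2 f=6, (7,2) g=5 f=8, (7,4) g=5 f=6]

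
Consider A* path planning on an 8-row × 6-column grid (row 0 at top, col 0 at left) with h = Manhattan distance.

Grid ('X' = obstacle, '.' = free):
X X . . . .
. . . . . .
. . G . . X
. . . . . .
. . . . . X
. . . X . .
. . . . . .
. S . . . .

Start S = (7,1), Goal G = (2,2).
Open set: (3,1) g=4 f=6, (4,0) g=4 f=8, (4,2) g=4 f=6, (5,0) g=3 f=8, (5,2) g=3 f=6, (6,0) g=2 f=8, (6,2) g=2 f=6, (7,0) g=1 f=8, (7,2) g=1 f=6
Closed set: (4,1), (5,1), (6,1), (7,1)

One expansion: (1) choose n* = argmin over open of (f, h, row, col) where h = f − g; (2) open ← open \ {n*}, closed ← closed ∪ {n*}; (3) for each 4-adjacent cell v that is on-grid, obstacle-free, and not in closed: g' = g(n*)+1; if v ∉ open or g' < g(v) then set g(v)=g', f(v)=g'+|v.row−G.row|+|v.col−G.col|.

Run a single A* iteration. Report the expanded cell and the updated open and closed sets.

step 1: expand (3,1) (f=6, h=2) → closed; open now [(2,1) g=5 f=6, (3,0) g=5 f=8, (3,2) g=5 f=6, (4,0) g=4 f=8, (4,2) g=4 f=6, (5,0) g=3 f=8, (5,2) g=3 f=6, (6,0) g=2 f=8, (6,2) g=2 f=6, (7,0) g=1 f=8, (7,2) g=1 f=6]

expanded=(3,1); open=[(2,1) g=5 f=6, (3,0) g=5 f=8, (3,2) g=5 f=6, (4,0) g=4 f=8, (4,2) g=4 f=6, (5,0) g=3 f=8, (5,2) g=3 f=6, (6,0) g=2 f=8, (6,2) g=2 f=6, (7,0) g=1 f=8, (7,2) g=1 f=6]; closed=[(3,1), (4,1), (5,1), (6,1), (7,1)]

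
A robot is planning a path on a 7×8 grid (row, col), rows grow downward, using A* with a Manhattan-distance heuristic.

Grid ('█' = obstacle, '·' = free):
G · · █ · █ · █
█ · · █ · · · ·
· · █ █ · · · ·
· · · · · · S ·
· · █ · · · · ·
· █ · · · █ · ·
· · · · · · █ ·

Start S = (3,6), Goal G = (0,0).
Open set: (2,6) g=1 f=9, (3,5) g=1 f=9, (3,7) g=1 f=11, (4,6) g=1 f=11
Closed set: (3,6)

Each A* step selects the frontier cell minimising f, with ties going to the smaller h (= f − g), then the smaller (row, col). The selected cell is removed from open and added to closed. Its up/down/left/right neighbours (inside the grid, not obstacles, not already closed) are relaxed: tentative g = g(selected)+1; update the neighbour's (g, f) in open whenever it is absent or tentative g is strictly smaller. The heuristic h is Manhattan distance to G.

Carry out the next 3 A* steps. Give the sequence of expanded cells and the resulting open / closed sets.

order=[(2,6) → (1,6) → (0,6)]; open=[(1,5) g=3 f=9, (1,7) g=3 f=11, (2,5) g=2 f=9, (2,7) g=2 f=11, (3,5) g=1 f=9, (3,7) g=1 f=11, (4,6) g=1 f=11]; closed=[(0,6), (1,6), (2,6), (3,6)]

step 1: expand (2,6) (f=9, h=8) → closed; open now [(1,6) g=2 f=9, (2,5) g=2 f=9, (2,7) g=2 f=11, (3,5) g=1 f=9, (3,7) g=1 f=11, (4,6) g=1 f=11]
step 2: expand (1,6) (f=9, h=7) → closed; open now [(0,6) g=3 f=9, (1,5) g=3 f=9, (1,7) g=3 f=11, (2,5) g=2 f=9, (2,7) g=2 f=11, (3,5) g=1 f=9, (3,7) g=1 f=11, (4,6) g=1 f=11]
step 3: expand (0,6) (f=9, h=6) → closed; open now [(1,5) g=3 f=9, (1,7) g=3 f=11, (2,5) g=2 f=9, (2,7) g=2 f=11, (3,5) g=1 f=9, (3,7) g=1 f=11, (4,6) g=1 f=11]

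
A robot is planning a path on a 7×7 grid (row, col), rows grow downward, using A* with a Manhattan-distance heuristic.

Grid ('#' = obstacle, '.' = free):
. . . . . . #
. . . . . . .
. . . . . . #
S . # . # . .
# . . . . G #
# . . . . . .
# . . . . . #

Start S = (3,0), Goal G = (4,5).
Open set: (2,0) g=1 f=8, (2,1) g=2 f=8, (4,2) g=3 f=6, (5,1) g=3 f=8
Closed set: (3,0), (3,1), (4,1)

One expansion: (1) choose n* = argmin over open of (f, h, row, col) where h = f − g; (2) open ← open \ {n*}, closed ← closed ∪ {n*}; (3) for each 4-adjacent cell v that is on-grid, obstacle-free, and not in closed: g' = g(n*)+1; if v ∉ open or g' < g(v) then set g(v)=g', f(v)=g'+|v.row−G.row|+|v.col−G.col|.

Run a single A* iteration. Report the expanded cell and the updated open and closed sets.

expanded=(4,2); open=[(2,0) g=1 f=8, (2,1) g=2 f=8, (4,3) g=4 f=6, (5,1) g=3 f=8, (5,2) g=4 f=8]; closed=[(3,0), (3,1), (4,1), (4,2)]

step 1: expand (4,2) (f=6, h=3) → closed; open now [(2,0) g=1 f=8, (2,1) g=2 f=8, (4,3) g=4 f=6, (5,1) g=3 f=8, (5,2) g=4 f=8]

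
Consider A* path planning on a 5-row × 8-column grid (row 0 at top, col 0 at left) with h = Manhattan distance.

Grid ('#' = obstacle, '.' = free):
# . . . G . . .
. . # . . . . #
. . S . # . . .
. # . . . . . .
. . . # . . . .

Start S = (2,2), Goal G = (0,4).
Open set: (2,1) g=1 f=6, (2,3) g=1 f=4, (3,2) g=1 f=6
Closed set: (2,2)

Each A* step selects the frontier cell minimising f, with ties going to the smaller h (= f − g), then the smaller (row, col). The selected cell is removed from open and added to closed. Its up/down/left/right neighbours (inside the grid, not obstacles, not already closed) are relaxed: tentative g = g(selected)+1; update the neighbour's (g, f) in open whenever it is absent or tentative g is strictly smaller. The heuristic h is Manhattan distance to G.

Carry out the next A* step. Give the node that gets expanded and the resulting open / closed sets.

step 1: expand (2,3) (f=4, h=3) → closed; open now [(1,3) g=2 f=4, (2,1) g=1 f=6, (3,2) g=1 f=6, (3,3) g=2 f=6]

expanded=(2,3); open=[(1,3) g=2 f=4, (2,1) g=1 f=6, (3,2) g=1 f=6, (3,3) g=2 f=6]; closed=[(2,2), (2,3)]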